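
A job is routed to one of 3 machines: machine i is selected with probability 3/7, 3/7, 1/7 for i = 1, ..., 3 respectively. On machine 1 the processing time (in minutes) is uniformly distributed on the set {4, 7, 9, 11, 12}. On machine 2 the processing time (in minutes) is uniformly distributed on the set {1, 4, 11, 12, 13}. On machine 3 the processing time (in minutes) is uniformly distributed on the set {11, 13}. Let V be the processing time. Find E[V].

312/35

E[V | machine 1] = (4+7+9+11+12)/5 = 43/5.
E[V | machine 2] = (1+4+11+12+13)/5 = 41/5.
E[V | machine 3] = (11+13)/2 = 12.
E[V] = (3/7)·(43/5) + (3/7)·(41/5) + (1/7)·(12) = 312/35.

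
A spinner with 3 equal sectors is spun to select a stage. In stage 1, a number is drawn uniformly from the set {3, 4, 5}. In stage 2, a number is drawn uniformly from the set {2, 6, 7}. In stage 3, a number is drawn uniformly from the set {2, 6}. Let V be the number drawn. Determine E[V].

13/3

E[V | stage 1] = (3+4+5)/3 = 4.
E[V | stage 2] = (2+6+7)/3 = 5.
E[V | stage 3] = (2+6)/2 = 4.
By the law of total expectation,
E[V] = (1/3)·(4) + (1/3)·(5) + (1/3)·(4) = 13/3.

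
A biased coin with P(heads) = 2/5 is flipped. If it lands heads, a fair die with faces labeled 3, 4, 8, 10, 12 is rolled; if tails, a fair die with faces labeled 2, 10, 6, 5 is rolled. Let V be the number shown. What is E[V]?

E[V | heads] = (3+4+8+10+12)/5 = 37/5.
E[V | tails] = (2+10+6+5)/4 = 23/4.
E[V] = (2/5)·(37/5) + (3/5)·(23/4) = 641/100.

641/100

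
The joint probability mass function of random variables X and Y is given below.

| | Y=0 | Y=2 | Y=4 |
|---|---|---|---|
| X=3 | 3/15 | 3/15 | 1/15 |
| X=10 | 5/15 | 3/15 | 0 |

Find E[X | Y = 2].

13/2

P(Y = 2) = 2/5.
Σ X·P over the event = 3·(3/15) + 10·(3/15) = 13/5.
E[X | Y = 2] = (13/5) / (2/5) = 13/2.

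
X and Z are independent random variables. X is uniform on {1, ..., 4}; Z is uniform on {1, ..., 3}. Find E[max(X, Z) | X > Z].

Outcomes with X > Z: (2,1), (3,1), (3,2), (4,1), (4,2), (4,3), each with probability 1/12.
E[max(X, Z) | X > Z] = (2 + 3 + 3 + 4 + 4 + 4) / 6 = 10/3.

10/3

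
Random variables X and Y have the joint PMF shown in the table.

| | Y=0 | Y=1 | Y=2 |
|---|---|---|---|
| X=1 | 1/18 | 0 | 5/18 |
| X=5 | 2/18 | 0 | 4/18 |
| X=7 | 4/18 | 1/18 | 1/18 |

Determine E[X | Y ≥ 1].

39/11

P(Y ≥ 1) = 11/18.
Summing X·P(X=x,Y=y) over the conditioning event gives 13/6.
E[X | Y ≥ 1] = (13/6) / (11/18) = 39/11.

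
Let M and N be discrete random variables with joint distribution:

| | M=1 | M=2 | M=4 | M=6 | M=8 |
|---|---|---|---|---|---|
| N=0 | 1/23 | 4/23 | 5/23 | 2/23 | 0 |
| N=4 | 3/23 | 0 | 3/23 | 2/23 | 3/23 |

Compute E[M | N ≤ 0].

P(N ≤ 0) = 12/23.
Summing M·P(M=x,N=y) over the conditioning event gives 41/23.
E[M | N ≤ 0] = (41/23) / (12/23) = 41/12.

41/12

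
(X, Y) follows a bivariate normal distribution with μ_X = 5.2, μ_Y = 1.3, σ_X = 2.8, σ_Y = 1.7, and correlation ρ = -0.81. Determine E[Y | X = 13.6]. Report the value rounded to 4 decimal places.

-2.8310

E[Y | X=x] = μ_Y + ρ(σ_Y/σ_X)(x − μ_X) for jointly normal variables.
E[Y | X=13.6] = 1.3 + (-0.81)·(1.7/2.8)·(13.6 − (5.2)) = 1.3 + (-0.49179)·(8.4) = -2.8310.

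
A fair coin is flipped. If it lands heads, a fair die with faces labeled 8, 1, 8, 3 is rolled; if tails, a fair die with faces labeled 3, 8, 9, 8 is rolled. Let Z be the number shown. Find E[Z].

6

E[Z | heads] = (8+1+8+3)/4 = 5.
E[Z | tails] = (3+8+9+8)/4 = 7.
E[Z] = (1/2)·(5) + (1/2)·(7) = 6.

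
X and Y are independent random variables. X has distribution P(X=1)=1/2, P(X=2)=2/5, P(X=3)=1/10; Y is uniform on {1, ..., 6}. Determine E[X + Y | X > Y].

P(X > Y) = 1/10.
Summing (X+Y)·P(x,y) over outcomes with X > Y gives 7/20.
E[X + Y | X > Y] = (7/20) / (1/10) = 7/2.

7/2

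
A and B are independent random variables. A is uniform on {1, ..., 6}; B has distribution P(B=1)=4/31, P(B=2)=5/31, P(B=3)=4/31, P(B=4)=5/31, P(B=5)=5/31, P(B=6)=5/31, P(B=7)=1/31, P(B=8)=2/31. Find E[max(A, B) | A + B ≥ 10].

P(A + B ≥ 10) = 22/93.
Summing max(A,B)·P(x,y) over outcomes with A + B ≥ 10 gives 283/186.
E[max(A, B) | A + B ≥ 10] = (283/186) / (22/93) = 283/44.

283/44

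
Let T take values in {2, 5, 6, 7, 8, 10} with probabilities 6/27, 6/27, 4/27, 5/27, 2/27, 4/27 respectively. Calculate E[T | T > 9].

10

P(T > 9) = 4/27.
Σ over the event: 10·4/27 = 40/27.
E[T | T > 9] = (40/27) / (4/27) = 10.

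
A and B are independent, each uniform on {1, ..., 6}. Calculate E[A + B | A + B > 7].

28/3

P(A + B > 7) = 5/12.
Summing (A+B)·P(x,y) over outcomes with A + B > 7 gives 35/9.
E[A + B | A + B > 7] = (35/9) / (5/12) = 28/3.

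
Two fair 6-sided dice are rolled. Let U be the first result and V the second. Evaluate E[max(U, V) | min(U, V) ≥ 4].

49/9

P(min(U, V) ≥ 4) = 1/4.
Summing max(U,V)·P(x,y) over outcomes with min(U, V) ≥ 4 gives 49/36.
E[max(U, V) | min(U, V) ≥ 4] = (49/36) / (1/4) = 49/9.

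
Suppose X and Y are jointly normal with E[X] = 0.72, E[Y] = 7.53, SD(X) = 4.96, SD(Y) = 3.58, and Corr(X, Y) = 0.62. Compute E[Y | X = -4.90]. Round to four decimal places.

The regression of Y on X has slope ρ·σ_Y/σ_X and passes through (μ_X, μ_Y).
E[Y | X=-4.90] = 7.53 + (0.62)·(3.58/4.96)·(-4.90 − (0.72)) = 7.53 + (0.4475)·(-5.62) = 5.0151.

5.0151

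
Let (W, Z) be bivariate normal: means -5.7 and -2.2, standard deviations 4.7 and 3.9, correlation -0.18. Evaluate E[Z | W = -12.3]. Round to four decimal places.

For a bivariate normal, E[Z | W=x] = μ_Z + ρ·(σ_Z/σ_W)·(x − μ_W).
E[Z | W=-12.3] = -2.2 + (-0.18)·(3.9/4.7)·(-12.3 − (-5.7)) = -2.2 + (-0.14936)·(-6.6) = -1.2142.

-1.2142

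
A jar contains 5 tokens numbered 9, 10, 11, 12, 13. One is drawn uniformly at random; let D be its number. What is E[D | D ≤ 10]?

19/2

P(D ≤ 10) = 2/5.
Σ over the event: 9·1/5 + 10·1/5 = 19/5.
E[D | D ≤ 10] = (19/5) / (2/5) = 19/2.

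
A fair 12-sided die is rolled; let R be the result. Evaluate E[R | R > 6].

19/2

Given R > 6, R is equally likely to be any of {7, 8, 9, 10, 11, 12}.
E[R | R > 6] = (7 + 8 + 9 + 10 + 11 + 12) / 6 = 19/2.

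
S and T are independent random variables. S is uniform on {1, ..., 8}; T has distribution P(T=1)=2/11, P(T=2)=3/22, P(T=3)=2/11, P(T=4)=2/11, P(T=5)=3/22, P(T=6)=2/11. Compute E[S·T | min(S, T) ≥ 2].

365/18

P(min(S, T) ≥ 2) = 63/88.
Summing ST·P(x,y) over outcomes with min(S, T) ≥ 2 gives 2555/176.
E[S·T | min(S, T) ≥ 2] = (2555/176) / (63/88) = 365/18.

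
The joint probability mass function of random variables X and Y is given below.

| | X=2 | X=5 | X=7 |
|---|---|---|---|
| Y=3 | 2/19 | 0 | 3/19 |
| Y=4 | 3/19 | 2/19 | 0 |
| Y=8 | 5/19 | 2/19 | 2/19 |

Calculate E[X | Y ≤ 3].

5

P(Y ≤ 3) = 5/19.
Σ X·P over the event = 2·(2/19) + 7·(3/19) = 25/19.
E[X | Y ≤ 3] = (25/19) / (5/19) = 5.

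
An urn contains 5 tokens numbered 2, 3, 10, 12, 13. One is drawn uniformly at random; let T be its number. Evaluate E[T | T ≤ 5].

P(T ≤ 5) = 2/5.
Σ over the event: 2·1/5 + 3·1/5 = 1.
E[T | T ≤ 5] = (1) / (2/5) = 5/2.

5/2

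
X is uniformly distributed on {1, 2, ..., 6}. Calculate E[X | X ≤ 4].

5/2

Given X ≤ 4, X is equally likely to be any of {1, 2, 3, 4}.
E[X | X ≤ 4] = (1 + 2 + 3 + 4) / 4 = 5/2.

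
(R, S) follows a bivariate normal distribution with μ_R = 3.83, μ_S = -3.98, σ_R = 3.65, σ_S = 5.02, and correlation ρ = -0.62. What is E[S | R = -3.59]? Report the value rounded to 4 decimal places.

The regression of S on R has slope ρ·σ_S/σ_R and passes through (μ_R, μ_S).
E[S | R=-3.59] = -3.98 + (-0.62)·(5.02/3.65)·(-3.59 − (3.83)) = -3.98 + (-0.85271)·(-7.42) = 2.3471.

2.3471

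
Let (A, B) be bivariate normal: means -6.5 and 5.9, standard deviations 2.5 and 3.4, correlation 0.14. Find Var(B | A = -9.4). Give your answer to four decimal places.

11.3334

For a bivariate normal, Var(B | A=x) = σ_B²(1 − ρ²).
Var(B | A=-9.4) = (3.4)²·(1 − (0.14)²) = 11.56·0.9804 = 11.3334.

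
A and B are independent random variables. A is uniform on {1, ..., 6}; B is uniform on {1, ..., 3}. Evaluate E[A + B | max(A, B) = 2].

10/3

Outcomes with max(A, B) = 2: (1,2), (2,1), (2,2), each with probability 1/18.
E[A + B | max(A, B) = 2] = (3 + 3 + 4) / 3 = 10/3.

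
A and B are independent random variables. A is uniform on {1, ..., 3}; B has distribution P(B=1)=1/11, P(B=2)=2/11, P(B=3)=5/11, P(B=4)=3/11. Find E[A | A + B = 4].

P(A + B = 4) = 8/33.
Summing A·P(x,y) over outcomes with A + B = 4 gives 4/11.
E[A | A + B = 4] = (4/11) / (8/33) = 3/2.

3/2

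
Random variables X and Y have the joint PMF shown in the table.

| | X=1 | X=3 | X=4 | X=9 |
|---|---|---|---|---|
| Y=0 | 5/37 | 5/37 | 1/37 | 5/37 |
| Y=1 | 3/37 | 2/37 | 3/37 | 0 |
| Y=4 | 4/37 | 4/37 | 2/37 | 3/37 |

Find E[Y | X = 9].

P(X = 9) = 8/37.
Summing Y·P(X=x,Y=y) over the conditioning event gives 12/37.
E[Y | X = 9] = (12/37) / (8/37) = 3/2.

3/2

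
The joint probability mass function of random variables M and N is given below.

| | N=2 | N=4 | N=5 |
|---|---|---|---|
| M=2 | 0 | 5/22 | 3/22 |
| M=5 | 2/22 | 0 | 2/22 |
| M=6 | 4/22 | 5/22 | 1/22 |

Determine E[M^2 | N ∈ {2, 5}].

73/3

P(N ∈ {2, 5}) = 6/11.
Σ M^2·P over the event = 4·(3/22) + 25·(2/22) + 25·(2/22) + 36·(4/22) + 36·(1/22) = 146/11.
E[M^2 | N ∈ {2, 5}] = (146/11) / (6/11) = 73/3.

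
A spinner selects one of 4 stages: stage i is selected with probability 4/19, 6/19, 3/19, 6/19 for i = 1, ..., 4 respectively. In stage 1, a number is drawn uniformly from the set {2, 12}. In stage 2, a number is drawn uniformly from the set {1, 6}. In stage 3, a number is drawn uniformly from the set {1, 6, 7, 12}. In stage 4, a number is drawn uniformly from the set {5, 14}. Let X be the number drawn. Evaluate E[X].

251/38

E[X | stage 1] = (2+12)/2 = 7.
E[X | stage 2] = (1+6)/2 = 7/2.
E[X | stage 3] = (1+6+7+12)/4 = 13/2.
E[X | stage 4] = (5+14)/2 = 19/2.
By the law of total expectation,
E[X] = (4/19)·(7) + (6/19)·(7/2) + (3/19)·(13/2) + (6/19)·(19/2) = 251/38.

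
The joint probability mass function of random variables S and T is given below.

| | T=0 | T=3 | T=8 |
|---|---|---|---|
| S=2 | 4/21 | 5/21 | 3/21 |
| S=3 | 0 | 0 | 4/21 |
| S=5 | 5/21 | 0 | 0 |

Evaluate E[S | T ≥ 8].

18/7

P(T ≥ 8) = 1/3.
Σ S·P over the event = 2·(3/21) + 3·(4/21) = 6/7.
E[S | T ≥ 8] = (6/7) / (1/3) = 18/7.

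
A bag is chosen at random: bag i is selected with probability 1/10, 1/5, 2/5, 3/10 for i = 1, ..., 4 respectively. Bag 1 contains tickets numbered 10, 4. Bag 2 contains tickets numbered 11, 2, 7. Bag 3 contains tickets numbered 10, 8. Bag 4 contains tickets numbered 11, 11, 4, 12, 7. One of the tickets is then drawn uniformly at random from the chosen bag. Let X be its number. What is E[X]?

25/3

E[X | bag 1] = (10+4)/2 = 7.
E[X | bag 2] = (11+2+7)/3 = 20/3.
E[X | bag 3] = (10+8)/2 = 9.
E[X | bag 4] = (11+11+4+12+7)/5 = 9.
By the law of total expectation,
E[X] = (1/10)·(7) + (1/5)·(20/3) + (2/5)·(9) + (3/10)·(9) = 25/3.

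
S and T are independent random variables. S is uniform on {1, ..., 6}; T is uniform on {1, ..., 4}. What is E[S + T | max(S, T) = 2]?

10/3

Outcomes with max(S, T) = 2: (1,2), (2,1), (2,2), each with probability 1/24.
E[S + T | max(S, T) = 2] = (3 + 3 + 4) / 3 = 10/3.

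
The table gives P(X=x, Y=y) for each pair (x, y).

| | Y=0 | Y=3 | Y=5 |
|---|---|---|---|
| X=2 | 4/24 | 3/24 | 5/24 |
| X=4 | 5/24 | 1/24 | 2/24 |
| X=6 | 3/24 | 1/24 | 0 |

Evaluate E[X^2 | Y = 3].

P(Y = 3) = 5/24.
Σ X^2·P over the event = 4·(3/24) + 16·(1/24) + 36·(1/24) = 8/3.
E[X^2 | Y = 3] = (8/3) / (5/24) = 64/5.

64/5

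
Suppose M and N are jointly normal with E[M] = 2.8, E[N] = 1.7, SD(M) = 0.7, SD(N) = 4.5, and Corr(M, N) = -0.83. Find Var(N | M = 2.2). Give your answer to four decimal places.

The conditional variance in a bivariate normal is σ_N²(1 − ρ²), independent of x.
Var(N | M=2.2) = (4.5)²·(1 − (-0.83)²) = 20.25·0.3111 = 6.2998.

6.2998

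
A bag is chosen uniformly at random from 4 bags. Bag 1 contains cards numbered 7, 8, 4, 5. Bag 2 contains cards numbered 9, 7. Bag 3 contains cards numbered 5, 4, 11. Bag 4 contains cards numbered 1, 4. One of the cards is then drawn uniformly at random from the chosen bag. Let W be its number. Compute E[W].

E[W | bag 1] = (7+8+4+5)/4 = 6.
E[W | bag 2] = (9+7)/2 = 8.
E[W | bag 3] = (5+4+11)/3 = 20/3.
E[W | bag 4] = (1+4)/2 = 5/2.
E[W] = (1/4)·(6) + (1/4)·(8) + (1/4)·(20/3) + (1/4)·(5/2) = 139/24.

139/24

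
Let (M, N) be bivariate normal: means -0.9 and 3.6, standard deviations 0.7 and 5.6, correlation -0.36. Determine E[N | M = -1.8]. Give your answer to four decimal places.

6.1920

The regression of N on M has slope ρ·σ_N/σ_M and passes through (μ_M, μ_N).
E[N | M=-1.8] = 3.6 + (-0.36)·(5.6/0.7)·(-1.8 − (-0.9)) = 3.6 + (-2.88)·(-0.9) = 6.1920.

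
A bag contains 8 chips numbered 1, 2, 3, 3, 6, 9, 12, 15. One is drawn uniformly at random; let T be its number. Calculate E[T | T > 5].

P(T > 5) = 1/2.
Σ over the event: 6·1/8 + 9·1/8 + 12·1/8 + 15·1/8 = 21/4.
E[T | T > 5] = (21/4) / (1/2) = 21/2.

21/2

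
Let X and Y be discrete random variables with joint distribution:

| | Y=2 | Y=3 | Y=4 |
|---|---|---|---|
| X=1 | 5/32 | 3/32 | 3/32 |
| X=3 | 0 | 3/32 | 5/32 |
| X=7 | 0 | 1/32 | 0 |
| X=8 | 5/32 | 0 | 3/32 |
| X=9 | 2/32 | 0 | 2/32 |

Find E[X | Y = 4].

P(Y = 4) = 13/32.
Summing X·P(X=x,Y=y) over the conditioning event gives 15/8.
E[X | Y = 4] = (15/8) / (13/32) = 60/13.

60/13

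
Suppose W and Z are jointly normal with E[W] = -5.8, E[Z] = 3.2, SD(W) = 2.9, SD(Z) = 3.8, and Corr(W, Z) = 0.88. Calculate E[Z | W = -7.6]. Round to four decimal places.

E[Z | W=x] = μ_Z + ρ(σ_Z/σ_W)(x − μ_W) for jointly normal variables.
E[Z | W=-7.6] = 3.2 + (0.88)·(3.8/2.9)·(-7.6 − (-5.8)) = 3.2 + (1.1531)·(-1.8) = 1.1244.

1.1244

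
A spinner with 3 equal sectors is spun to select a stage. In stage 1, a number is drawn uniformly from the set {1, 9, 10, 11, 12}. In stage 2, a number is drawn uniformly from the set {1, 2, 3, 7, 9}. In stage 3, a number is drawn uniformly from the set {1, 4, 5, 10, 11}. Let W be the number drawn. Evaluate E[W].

32/5

E[W | stage 1] = (1+9+10+11+12)/5 = 43/5.
E[W | stage 2] = (1+2+3+7+9)/5 = 22/5.
E[W | stage 3] = (1+4+5+10+11)/5 = 31/5.
By the law of total expectation,
E[W] = (1/3)·(43/5) + (1/3)·(22/5) + (1/3)·(31/5) = 32/5.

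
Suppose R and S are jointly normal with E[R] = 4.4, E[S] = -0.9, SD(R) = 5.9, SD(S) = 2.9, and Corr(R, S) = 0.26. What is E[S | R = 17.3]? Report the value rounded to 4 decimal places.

0.7486

The regression of S on R has slope ρ·σ_S/σ_R and passes through (μ_R, μ_S).
E[S | R=17.3] = -0.9 + (0.26)·(2.9/5.9)·(17.3 − (4.4)) = -0.9 + (0.1278)·(12.9) = 0.7486.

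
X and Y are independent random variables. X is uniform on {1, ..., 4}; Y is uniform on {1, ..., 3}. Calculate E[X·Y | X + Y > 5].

Outcomes with X + Y > 5: (3,3), (4,2), (4,3), each with probability 1/12.
E[X·Y | X + Y > 5] = (9 + 8 + 12) / 3 = 29/3.

29/3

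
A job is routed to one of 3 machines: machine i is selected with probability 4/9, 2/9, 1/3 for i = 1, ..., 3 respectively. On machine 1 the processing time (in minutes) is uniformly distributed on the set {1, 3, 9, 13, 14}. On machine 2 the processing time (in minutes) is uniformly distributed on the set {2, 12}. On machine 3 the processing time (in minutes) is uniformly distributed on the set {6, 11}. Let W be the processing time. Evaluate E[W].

E[W | machine 1] = (1+3+9+13+14)/5 = 8.
E[W | machine 2] = (2+12)/2 = 7.
E[W | machine 3] = (6+11)/2 = 17/2.
By the law of total expectation,
E[W] = (4/9)·(8) + (2/9)·(7) + (1/3)·(17/2) = 143/18.

143/18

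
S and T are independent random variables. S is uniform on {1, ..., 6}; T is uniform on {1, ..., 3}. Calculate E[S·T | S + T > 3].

P(S + T > 3) = 5/6.
Summing ST·P(x,y) over outcomes with S + T > 3 gives 121/18.
E[S·T | S + T > 3] = (121/18) / (5/6) = 121/15.

121/15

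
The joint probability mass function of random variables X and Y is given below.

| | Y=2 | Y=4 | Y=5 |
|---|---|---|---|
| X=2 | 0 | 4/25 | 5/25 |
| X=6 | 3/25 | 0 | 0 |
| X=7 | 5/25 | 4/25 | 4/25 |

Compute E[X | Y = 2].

53/8

P(Y = 2) = 8/25.
Σ X·P over the event = 6·(3/25) + 7·(5/25) = 53/25.
E[X | Y = 2] = (53/25) / (8/25) = 53/8.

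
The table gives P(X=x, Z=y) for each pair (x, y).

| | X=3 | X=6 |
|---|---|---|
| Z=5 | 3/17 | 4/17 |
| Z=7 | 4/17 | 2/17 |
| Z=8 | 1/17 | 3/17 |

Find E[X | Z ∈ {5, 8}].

P(Z ∈ {5, 8}) = 11/17.
Σ X·P over the event = 3·(3/17) + 3·(1/17) + 6·(4/17) + 6·(3/17) = 54/17.
E[X | Z ∈ {5, 8}] = (54/17) / (11/17) = 54/11.

54/11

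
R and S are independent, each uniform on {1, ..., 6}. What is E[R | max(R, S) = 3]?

12/5

Outcomes with max(R, S) = 3: (1,3), (2,3), (3,1), (3,2), (3,3), each with probability 1/36.
E[R | max(R, S) = 3] = (1 + 2 + 3 + 3 + 3) / 5 = 12/5.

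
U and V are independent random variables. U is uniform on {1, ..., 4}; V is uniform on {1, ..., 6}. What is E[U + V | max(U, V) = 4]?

44/7

Outcomes with max(U, V) = 4: (1,4), (2,4), (3,4), (4,1), (4,2), (4,3), (4,4), each with probability 1/24.
E[U + V | max(U, V) = 4] = (5 + 6 + 7 + 5 + 6 + 7 + 8) / 7 = 44/7.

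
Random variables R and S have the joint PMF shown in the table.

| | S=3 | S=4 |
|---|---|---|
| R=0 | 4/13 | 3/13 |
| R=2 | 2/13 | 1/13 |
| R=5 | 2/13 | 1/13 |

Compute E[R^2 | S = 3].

29/4

P(S = 3) = 8/13.
Σ R^2·P over the event = 0·(4/13) + 4·(2/13) + 25·(2/13) = 58/13.
E[R^2 | S = 3] = (58/13) / (8/13) = 29/4.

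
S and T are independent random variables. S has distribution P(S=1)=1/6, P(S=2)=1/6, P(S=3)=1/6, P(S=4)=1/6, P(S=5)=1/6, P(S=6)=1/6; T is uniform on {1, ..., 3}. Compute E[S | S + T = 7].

P(S + T = 7) = 1/6.
Summing S·P(x,y) over outcomes with S + T = 7 gives 5/6.
E[S | S + T = 7] = (5/6) / (1/6) = 5.

5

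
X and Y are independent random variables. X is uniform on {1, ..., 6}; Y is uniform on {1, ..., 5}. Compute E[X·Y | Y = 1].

7/2

Outcomes with Y = 1: (1,1), (2,1), (3,1), (4,1), (5,1), (6,1), each with probability 1/30.
E[X·Y | Y = 1] = (1 + 2 + 3 + 4 + 5 + 6) / 6 = 7/2.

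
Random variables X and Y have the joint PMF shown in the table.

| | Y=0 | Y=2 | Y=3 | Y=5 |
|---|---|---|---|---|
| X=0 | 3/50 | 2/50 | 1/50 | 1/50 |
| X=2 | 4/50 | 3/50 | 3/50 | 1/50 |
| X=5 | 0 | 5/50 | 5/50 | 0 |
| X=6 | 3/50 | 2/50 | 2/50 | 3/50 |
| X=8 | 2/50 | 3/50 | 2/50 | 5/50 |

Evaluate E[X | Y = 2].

P(Y = 2) = 3/10.
Σ X·P over the event = 0·(2/50) + 2·(3/50) + 5·(5/50) + 6·(2/50) + 8·(3/50) = 67/50.
E[X | Y = 2] = (67/50) / (3/10) = 67/15.

67/15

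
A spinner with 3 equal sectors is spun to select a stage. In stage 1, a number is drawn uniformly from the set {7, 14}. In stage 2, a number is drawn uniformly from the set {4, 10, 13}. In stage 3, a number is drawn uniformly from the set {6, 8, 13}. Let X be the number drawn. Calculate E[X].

19/2

E[X | stage 1] = (7+14)/2 = 21/2.
E[X | stage 2] = (4+10+13)/3 = 9.
E[X | stage 3] = (6+8+13)/3 = 9.
By the law of total expectation,
E[X] = (1/3)·(21/2) + (1/3)·(9) + (1/3)·(9) = 19/2.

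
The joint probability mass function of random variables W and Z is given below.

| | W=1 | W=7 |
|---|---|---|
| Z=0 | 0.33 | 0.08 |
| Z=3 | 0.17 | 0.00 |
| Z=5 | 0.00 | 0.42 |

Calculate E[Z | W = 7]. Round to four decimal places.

P(W = 7) = 0.50.
Summing Z·P(W=x,Z=y) over the conditioning event gives 2.10.
E[Z | W = 7] = (2.10) / (0.50) = 4.2000.

4.2000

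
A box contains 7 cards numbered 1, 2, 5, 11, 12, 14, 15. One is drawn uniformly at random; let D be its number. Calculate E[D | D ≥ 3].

57/5

P(D ≥ 3) = 5/7.
Σ over the event: 5·1/7 + 11·1/7 + 12·1/7 + 14·1/7 + 15·1/7 = 57/7.
E[D | D ≥ 3] = (57/7) / (5/7) = 57/5.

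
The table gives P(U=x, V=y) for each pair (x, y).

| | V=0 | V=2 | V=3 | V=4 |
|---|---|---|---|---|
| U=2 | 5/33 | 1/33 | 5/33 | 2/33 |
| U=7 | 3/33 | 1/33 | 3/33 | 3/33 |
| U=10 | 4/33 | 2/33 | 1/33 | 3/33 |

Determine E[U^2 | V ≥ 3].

722/17

P(V ≥ 3) = 17/33.
Σ U^2·P over the event = 4·(5/33) + 4·(2/33) + 49·(3/33) + 49·(3/33) + 100·(1/33) + 100·(3/33) = 722/33.
E[U^2 | V ≥ 3] = (722/33) / (17/33) = 722/17.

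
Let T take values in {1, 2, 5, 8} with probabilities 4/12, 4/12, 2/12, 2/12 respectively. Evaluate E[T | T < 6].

P(T < 6) = 5/6.
Σ over the event: 1·1/3 + 2·1/3 + 5·1/6 = 11/6.
E[T | T < 6] = (11/6) / (5/6) = 11/5.

11/5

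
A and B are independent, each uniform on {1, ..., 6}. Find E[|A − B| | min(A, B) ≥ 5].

1/2

Outcomes with min(A, B) ≥ 5: (5,5), (5,6), (6,5), (6,6), each with probability 1/36.
E[|A − B| | min(A, B) ≥ 5] = (0 + 1 + 1 + 0) / 4 = 1/2.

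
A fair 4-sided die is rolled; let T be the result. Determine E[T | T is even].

Given T is even, T is equally likely to be any of {2, 4}.
E[T | T is even] = (2 + 4) / 2 = 3.

3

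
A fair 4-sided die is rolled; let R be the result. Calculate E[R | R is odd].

2

Given R is odd, R is equally likely to be any of {1, 3}.
E[R | R is odd] = (1 + 3) / 2 = 2.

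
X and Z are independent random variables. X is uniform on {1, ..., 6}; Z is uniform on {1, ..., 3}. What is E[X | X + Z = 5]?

Outcomes with X + Z = 5: (2,3), (3,2), (4,1), each with probability 1/18.
E[X | X + Z = 5] = (2 + 3 + 4) / 3 = 3.

3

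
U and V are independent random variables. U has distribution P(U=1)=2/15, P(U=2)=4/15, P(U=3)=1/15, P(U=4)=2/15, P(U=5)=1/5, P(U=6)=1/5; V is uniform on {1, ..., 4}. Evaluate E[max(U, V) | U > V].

85/18

P(U > V) = 3/5.
Summing max(U,V)·P(x,y) over outcomes with U > V gives 17/6.
E[max(U, V) | U > V] = (17/6) / (3/5) = 85/18.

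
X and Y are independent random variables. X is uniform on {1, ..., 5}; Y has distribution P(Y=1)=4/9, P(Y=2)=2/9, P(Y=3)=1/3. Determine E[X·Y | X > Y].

185/28

P(X > Y) = 28/45.
Summing XY·P(x,y) over outcomes with X > Y gives 37/9.
E[X·Y | X > Y] = (37/9) / (28/45) = 185/28.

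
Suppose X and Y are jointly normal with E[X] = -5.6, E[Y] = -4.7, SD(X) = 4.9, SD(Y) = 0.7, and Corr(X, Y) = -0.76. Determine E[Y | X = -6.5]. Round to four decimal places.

E[Y | X=x] = μ_Y + ρ(σ_Y/σ_X)(x − μ_X) for jointly normal variables.
E[Y | X=-6.5] = -4.7 + (-0.76)·(0.7/4.9)·(-6.5 − (-5.6)) = -4.7 + (-0.10857)·(-0.9) = -4.6023.

-4.6023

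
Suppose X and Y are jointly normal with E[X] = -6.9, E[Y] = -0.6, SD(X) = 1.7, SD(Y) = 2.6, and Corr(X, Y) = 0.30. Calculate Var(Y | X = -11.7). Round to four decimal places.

6.1516

Var(Y | X=x) = (1 − ρ²)·σ_Y².
Var(Y | X=-11.7) = (2.6)²·(1 − (0.30)²) = 6.76·0.91 = 6.1516.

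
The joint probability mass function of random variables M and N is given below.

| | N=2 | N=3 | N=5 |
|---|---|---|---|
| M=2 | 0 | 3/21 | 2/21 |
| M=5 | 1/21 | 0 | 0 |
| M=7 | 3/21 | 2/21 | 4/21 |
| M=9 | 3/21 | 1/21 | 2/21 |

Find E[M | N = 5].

25/4

P(N = 5) = 8/21.
Σ M·P over the event = 2·(2/21) + 7·(4/21) + 9·(2/21) = 50/21.
E[M | N = 5] = (50/21) / (8/21) = 25/4.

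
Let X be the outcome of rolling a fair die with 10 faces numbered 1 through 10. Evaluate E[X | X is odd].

5

Given X is odd, X is equally likely to be any of {1, 3, 5, 7, 9}.
E[X | X is odd] = (1 + 3 + 5 + 7 + 9) / 5 = 5.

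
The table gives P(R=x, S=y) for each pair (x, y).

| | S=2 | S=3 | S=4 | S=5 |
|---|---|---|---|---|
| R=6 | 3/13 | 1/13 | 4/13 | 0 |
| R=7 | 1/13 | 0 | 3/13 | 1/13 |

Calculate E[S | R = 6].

P(R = 6) = 8/13.
Summing S·P(R=x,S=y) over the conditioning event gives 25/13.
E[S | R = 6] = (25/13) / (8/13) = 25/8.

25/8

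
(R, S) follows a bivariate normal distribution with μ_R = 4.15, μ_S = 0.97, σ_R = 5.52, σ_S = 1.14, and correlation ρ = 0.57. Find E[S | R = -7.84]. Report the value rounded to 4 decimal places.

-0.4414

E[S | R=x] = μ_S + ρ(σ_S/σ_R)(x − μ_R) for jointly normal variables.
E[S | R=-7.84] = 0.97 + (0.57)·(1.14/5.52)·(-7.84 − (4.15)) = 0.97 + (0.117717)·(-11.99) = -0.4414.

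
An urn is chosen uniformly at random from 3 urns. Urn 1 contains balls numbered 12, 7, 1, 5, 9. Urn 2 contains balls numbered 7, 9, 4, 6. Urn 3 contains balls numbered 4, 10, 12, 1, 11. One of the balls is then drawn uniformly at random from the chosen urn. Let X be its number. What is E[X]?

E[X | urn 1] = (12+7+1+5+9)/5 = 34/5.
E[X | urn 2] = (7+9+4+6)/4 = 13/2.
E[X | urn 3] = (4+10+12+1+11)/5 = 38/5.
E[X] = (1/3)·(34/5) + (1/3)·(13/2) + (1/3)·(38/5) = 209/30.

209/30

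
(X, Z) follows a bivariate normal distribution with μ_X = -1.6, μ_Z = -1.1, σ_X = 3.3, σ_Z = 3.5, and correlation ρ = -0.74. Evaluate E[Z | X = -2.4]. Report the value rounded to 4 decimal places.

For a bivariate normal, E[Z | X=x] = μ_Z + ρ·(σ_Z/σ_X)·(x − μ_X).
E[Z | X=-2.4] = -1.1 + (-0.74)·(3.5/3.3)·(-2.4 − (-1.6)) = -1.1 + (-0.78485)·(-0.8) = -0.4721.

-0.4721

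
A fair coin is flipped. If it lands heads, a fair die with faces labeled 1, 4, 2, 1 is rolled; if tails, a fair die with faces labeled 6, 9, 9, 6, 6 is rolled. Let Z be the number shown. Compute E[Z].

E[Z | heads] = (1+4+2+1)/4 = 2.
E[Z | tails] = (6+9+9+6+6)/5 = 36/5.
E[Z] = (1/2)·(2) + (1/2)·(36/5) = 23/5.

23/5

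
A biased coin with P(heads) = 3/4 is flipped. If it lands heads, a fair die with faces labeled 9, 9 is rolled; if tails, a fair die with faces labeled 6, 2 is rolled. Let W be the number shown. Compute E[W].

31/4

E[W | heads] = (9+9)/2 = 9.
E[W | tails] = (6+2)/2 = 4.
E[W] = (3/4)·(9) + (1/4)·(4) = 31/4.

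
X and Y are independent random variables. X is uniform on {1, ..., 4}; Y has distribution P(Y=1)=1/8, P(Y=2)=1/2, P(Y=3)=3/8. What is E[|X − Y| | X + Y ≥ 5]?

7/6

P(X + Y ≥ 5) = 9/16.
Summing |X−Y|·P(x,y) over outcomes with X + Y ≥ 5 gives 21/32.
E[|X − Y| | X + Y ≥ 5] = (21/32) / (9/16) = 7/6.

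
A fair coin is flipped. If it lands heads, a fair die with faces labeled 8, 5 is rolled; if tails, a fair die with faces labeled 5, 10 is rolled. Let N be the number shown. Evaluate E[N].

E[N | heads] = (8+5)/2 = 13/2.
E[N | tails] = (5+10)/2 = 15/2.
By the law of total expectation,
E[N] = (1/2)·(13/2) + (1/2)·(15/2) = 7.

7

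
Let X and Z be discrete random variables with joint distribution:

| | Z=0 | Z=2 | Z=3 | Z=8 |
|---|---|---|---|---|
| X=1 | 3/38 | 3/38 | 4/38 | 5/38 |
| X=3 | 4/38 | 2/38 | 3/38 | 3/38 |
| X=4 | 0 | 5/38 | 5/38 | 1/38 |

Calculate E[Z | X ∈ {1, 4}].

P(X ∈ {1, 4}) = 13/19.
Σ Z·P over the event = 0·(3/38) + 2·(3/38) + 3·(4/38) + 8·(5/38) + 2·(5/38) + 3·(5/38) + 8·(1/38) = 91/38.
E[Z | X ∈ {1, 4}] = (91/38) / (13/19) = 7/2.

7/2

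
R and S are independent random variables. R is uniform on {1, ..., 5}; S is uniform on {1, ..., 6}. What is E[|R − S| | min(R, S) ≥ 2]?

3/2

P(min(R, S) ≥ 2) = 2/3.
Summing |R−S|·P(x,y) over outcomes with min(R, S) ≥ 2 gives 1.
E[|R − S| | min(R, S) ≥ 2] = (1) / (2/3) = 3/2.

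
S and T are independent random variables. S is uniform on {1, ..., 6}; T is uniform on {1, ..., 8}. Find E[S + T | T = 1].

Outcomes with T = 1: (1,1), (2,1), (3,1), (4,1), (5,1), (6,1), each with probability 1/48.
E[S + T | T = 1] = (2 + 3 + 4 + 5 + 6 + 7) / 6 = 9/2.

9/2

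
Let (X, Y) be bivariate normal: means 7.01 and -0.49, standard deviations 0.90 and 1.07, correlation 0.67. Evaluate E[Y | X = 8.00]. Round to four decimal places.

The regression of Y on X has slope ρ·σ_Y/σ_X and passes through (μ_X, μ_Y).
E[Y | X=8.00] = -0.49 + (0.67)·(1.07/0.90)·(8.00 − (7.01)) = -0.49 + (0.79656)·(0.99) = 0.2986.

0.2986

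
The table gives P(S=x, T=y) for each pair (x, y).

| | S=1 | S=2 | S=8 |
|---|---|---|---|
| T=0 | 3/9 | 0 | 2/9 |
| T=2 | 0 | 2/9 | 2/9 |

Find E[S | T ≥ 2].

5

P(T ≥ 2) = 4/9.
Summing S·P(S=x,T=y) over the conditioning event gives 20/9.
E[S | T ≥ 2] = (20/9) / (4/9) = 5.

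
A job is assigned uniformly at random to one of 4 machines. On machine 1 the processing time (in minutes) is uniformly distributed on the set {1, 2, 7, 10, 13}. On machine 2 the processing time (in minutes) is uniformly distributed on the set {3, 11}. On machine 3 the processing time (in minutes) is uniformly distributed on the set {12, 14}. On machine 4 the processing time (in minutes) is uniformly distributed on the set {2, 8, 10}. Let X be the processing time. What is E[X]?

499/60

E[X | machine 1] = (1+2+7+10+13)/5 = 33/5.
E[X | machine 2] = (3+11)/2 = 7.
E[X | machine 3] = (12+14)/2 = 13.
E[X | machine 4] = (2+8+10)/3 = 20/3.
By the law of total expectation,
E[X] = (1/4)·(33/5) + (1/4)·(7) + (1/4)·(13) + (1/4)·(20/3) = 499/60.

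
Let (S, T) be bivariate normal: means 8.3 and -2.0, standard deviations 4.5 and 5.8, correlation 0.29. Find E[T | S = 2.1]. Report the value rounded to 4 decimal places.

The regression of T on S has slope ρ·σ_T/σ_S and passes through (μ_S, μ_T).
E[T | S=2.1] = -2.0 + (0.29)·(5.8/4.5)·(2.1 − (8.3)) = -2.0 + (0.37378)·(-6.2) = -4.3174.

-4.3174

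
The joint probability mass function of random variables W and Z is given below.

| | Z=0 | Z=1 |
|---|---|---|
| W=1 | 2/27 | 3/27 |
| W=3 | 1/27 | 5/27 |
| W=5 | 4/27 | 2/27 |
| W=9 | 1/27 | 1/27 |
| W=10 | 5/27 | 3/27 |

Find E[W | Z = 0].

P(Z = 0) = 13/27.
Σ W·P over the event = 1·(2/27) + 3·(1/27) + 5·(4/27) + 9·(1/27) + 10·(5/27) = 28/9.
E[W | Z = 0] = (28/9) / (13/27) = 84/13.

84/13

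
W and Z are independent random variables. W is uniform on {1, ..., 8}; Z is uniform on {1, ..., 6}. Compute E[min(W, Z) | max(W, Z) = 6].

36/11

P(max(W, Z) = 6) = 11/48.
Summing min(W,Z)·P(x,y) over outcomes with max(W, Z) = 6 gives 3/4.
E[min(W, Z) | max(W, Z) = 6] = (3/4) / (11/48) = 36/11.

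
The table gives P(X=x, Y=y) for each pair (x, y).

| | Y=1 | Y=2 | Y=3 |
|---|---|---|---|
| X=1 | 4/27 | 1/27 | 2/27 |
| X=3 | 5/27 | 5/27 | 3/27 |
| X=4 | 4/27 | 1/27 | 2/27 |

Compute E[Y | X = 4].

12/7

P(X = 4) = 7/27.
Σ Y·P over the event = 1·(4/27) + 2·(1/27) + 3·(2/27) = 4/9.
E[Y | X = 4] = (4/9) / (7/27) = 12/7.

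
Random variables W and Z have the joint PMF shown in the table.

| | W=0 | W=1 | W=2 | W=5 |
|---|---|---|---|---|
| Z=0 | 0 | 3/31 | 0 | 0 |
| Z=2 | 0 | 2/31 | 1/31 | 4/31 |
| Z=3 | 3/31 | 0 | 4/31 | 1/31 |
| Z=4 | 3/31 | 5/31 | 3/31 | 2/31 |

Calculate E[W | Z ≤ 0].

1

P(Z ≤ 0) = 3/31.
Summing W·P(W=x,Z=y) over the conditioning event gives 3/31.
E[W | Z ≤ 0] = (3/31) / (3/31) = 1.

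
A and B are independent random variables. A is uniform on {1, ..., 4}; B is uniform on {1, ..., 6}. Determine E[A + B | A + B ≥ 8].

P(A + B ≥ 8) = 1/4.
Summing (A+B)·P(x,y) over outcomes with A + B ≥ 8 gives 13/6.
E[A + B | A + B ≥ 8] = (13/6) / (1/4) = 26/3.

26/3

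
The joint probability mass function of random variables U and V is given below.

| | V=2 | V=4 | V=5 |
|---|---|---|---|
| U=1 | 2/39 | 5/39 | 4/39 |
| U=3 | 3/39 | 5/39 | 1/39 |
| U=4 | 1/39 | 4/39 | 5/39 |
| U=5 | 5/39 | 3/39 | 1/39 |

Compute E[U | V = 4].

3

P(V = 4) = 17/39.
Summing U·P(U=x,V=y) over the conditioning event gives 17/13.
E[U | V = 4] = (17/13) / (17/39) = 3.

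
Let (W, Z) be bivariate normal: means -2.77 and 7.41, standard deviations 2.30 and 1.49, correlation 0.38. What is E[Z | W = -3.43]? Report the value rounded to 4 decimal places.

7.2475

For a bivariate normal, E[Z | W=x] = μ_Z + ρ·(σ_Z/σ_W)·(x − μ_W).
E[Z | W=-3.43] = 7.41 + (0.38)·(1.49/2.30)·(-3.43 − (-2.77)) = 7.41 + (0.24617)·(-0.66) = 7.2475.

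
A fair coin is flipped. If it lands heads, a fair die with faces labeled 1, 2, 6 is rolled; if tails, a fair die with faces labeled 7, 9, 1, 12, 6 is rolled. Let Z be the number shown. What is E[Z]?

5

E[Z | heads] = (1+2+6)/3 = 3.
E[Z | tails] = (7+9+1+12+6)/5 = 7.
By the law of total expectation,
E[Z] = (1/2)·(3) + (1/2)·(7) = 5.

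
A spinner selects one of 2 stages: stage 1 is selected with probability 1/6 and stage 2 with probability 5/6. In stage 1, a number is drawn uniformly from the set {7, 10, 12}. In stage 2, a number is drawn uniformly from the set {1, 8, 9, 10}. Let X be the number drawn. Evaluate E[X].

E[X | stage 1] = (7+10+12)/3 = 29/3.
E[X | stage 2] = (1+8+9+10)/4 = 7.
E[X] = (1/6)·(29/3) + (5/6)·(7) = 67/9.

67/9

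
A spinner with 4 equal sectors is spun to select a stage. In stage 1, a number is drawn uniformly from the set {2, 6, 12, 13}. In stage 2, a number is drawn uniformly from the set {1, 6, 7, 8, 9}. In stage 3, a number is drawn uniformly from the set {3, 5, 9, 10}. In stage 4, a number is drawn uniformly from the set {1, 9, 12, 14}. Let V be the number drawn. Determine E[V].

151/20

E[V | stage 1] = (2+6+12+13)/4 = 33/4.
E[V | stage 2] = (1+6+7+8+9)/5 = 31/5.
E[V | stage 3] = (3+5+9+10)/4 = 27/4.
E[V | stage 4] = (1+9+12+14)/4 = 9.
E[V] = (1/4)·(33/4) + (1/4)·(31/5) + (1/4)·(27/4) + (1/4)·(9) = 151/20.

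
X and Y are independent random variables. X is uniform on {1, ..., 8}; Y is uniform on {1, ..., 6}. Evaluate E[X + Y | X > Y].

79/9

P(X > Y) = 9/16.
Summing (X+Y)·P(x,y) over outcomes with X > Y gives 79/16.
E[X + Y | X > Y] = (79/16) / (9/16) = 79/9.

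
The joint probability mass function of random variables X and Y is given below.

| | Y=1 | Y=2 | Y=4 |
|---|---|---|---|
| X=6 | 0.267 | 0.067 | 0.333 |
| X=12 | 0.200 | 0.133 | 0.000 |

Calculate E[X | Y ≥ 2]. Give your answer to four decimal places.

7.4972

P(Y ≥ 2) = 0.533.
Σ X·P over the event = 6·(0.067) + 6·(0.333) + 12·(0.133) = 3.996.
E[X | Y ≥ 2] = (3.996) / (0.533) = 7.4972.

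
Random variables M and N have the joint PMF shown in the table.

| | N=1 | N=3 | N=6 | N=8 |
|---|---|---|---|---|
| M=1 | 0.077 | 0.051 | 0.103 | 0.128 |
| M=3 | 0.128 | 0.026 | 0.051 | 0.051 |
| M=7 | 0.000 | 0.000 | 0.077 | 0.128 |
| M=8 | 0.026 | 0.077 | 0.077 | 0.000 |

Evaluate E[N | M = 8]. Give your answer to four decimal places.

P(M = 8) = 0.180.
Σ N·P over the event = 1·(0.026) + 3·(0.077) + 6·(0.077) = 0.719.
E[N | M = 8] = (0.719) / (0.180) = 3.9944.

3.9944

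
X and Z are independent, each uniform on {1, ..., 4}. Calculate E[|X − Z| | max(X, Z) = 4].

12/7

Outcomes with max(X, Z) = 4: (1,4), (2,4), (3,4), (4,1), (4,2), (4,3), (4,4), each with probability 1/16.
E[|X − Z| | max(X, Z) = 4] = (3 + 2 + 1 + 3 + 2 + 1 + 0) / 7 = 12/7.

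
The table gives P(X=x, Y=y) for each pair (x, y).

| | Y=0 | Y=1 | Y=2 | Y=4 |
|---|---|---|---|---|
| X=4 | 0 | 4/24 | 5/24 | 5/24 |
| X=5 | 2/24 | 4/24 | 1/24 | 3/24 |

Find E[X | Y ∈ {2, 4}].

30/7

P(Y ∈ {2, 4}) = 7/12.
Σ X·P over the event = 4·(5/24) + 4·(5/24) + 5·(1/24) + 5·(3/24) = 5/2.
E[X | Y ∈ {2, 4}] = (5/2) / (7/12) = 30/7.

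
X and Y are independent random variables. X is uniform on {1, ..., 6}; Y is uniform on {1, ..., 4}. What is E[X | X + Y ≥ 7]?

Outcomes with X + Y ≥ 7: (3,4), (4,3), (4,4), (5,2), (5,3), (5,4), (6,1), (6,2), (6,3), (6,4), each with probability 1/24.
E[X | X + Y ≥ 7] = (3 + 4 + 4 + 5 + 5 + 5 + 6 + 6 + 6 + 6) / 10 = 5.

5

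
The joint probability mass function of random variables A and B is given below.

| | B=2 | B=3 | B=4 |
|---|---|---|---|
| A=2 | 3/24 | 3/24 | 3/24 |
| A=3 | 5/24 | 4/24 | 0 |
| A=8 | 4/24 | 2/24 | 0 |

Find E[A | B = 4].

2

P(B = 4) = 1/8.
Σ A·P over the event = 2·(3/24) = 1/4.
E[A | B = 4] = (1/4) / (1/8) = 2.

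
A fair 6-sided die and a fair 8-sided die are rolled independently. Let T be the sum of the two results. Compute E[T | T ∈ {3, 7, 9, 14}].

116/15

P(T ∈ {3, 7, 9, 14}) = 5/16.
Σ over the event: 3·1/24 + 7·1/8 + 9·1/8 + 14·1/48 = 29/12.
E[T | T ∈ {3, 7, 9, 14}] = (29/12) / (5/16) = 116/15.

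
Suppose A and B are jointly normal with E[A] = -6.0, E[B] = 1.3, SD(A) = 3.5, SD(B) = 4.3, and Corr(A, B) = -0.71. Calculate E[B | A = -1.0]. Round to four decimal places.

The regression of B on A has slope ρ·σ_B/σ_A and passes through (μ_A, μ_B).
E[B | A=-1.0] = 1.3 + (-0.71)·(4.3/3.5)·(-1.0 − (-6.0)) = 1.3 + (-0.872286)·(5) = -3.0614.

-3.0614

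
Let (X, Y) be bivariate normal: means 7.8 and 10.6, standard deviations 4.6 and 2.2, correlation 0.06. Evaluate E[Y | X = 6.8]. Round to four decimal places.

10.5713

For a bivariate normal, E[Y | X=x] = μ_Y + ρ·(σ_Y/σ_X)·(x − μ_X).
E[Y | X=6.8] = 10.6 + (0.06)·(2.2/4.6)·(6.8 − (7.8)) = 10.6 + (0.028696)·(-1) = 10.5713.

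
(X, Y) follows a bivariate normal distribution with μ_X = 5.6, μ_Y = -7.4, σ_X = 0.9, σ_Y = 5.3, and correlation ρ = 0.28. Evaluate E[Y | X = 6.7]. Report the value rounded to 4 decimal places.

-5.5862

E[Y | X=x] = μ_Y + ρ(σ_Y/σ_X)(x − μ_X) for jointly normal variables.
E[Y | X=6.7] = -7.4 + (0.28)·(5.3/0.9)·(6.7 − (5.6)) = -7.4 + (1.6489)·(1.1) = -5.5862.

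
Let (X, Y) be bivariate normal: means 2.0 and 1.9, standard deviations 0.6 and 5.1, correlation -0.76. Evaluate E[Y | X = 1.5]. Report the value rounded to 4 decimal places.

5.1300

For a bivariate normal, E[Y | X=x] = μ_Y + ρ·(σ_Y/σ_X)·(x − μ_X).
E[Y | X=1.5] = 1.9 + (-0.76)·(5.1/0.6)·(1.5 − (2.0)) = 1.9 + (-6.46)·(-0.5) = 5.1300.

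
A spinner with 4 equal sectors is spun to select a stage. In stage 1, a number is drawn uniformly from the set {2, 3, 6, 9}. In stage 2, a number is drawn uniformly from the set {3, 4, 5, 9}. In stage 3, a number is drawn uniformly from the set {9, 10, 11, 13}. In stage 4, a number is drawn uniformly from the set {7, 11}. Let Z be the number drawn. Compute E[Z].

15/2

E[Z | stage 1] = (2+3+6+9)/4 = 5.
E[Z | stage 2] = (3+4+5+9)/4 = 21/4.
E[Z | stage 3] = (9+10+11+13)/4 = 43/4.
E[Z | stage 4] = (7+11)/2 = 9.
E[Z] = (1/4)·(5) + (1/4)·(21/4) + (1/4)·(43/4) + (1/4)·(9) = 15/2.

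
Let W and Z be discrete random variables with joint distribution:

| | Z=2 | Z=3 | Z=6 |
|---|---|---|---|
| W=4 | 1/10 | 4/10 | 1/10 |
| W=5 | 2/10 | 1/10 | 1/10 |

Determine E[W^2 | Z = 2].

P(Z = 2) = 3/10.
Σ W^2·P over the event = 16·(1/10) + 25·(2/10) = 33/5.
E[W^2 | Z = 2] = (33/5) / (3/10) = 22.

22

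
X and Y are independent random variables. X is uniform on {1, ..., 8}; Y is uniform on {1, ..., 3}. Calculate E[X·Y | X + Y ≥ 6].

37/3

P(X + Y ≥ 6) = 5/8.
Summing XY·P(x,y) over outcomes with X + Y ≥ 6 gives 185/24.
E[X·Y | X + Y ≥ 6] = (185/24) / (5/8) = 37/3.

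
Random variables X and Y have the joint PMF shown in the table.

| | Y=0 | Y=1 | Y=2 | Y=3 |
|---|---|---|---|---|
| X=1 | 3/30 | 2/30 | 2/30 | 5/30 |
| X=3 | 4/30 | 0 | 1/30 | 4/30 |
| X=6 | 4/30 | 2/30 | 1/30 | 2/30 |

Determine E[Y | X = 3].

P(X = 3) = 3/10.
Summing Y·P(X=x,Y=y) over the conditioning event gives 7/15.
E[Y | X = 3] = (7/15) / (3/10) = 14/9.

14/9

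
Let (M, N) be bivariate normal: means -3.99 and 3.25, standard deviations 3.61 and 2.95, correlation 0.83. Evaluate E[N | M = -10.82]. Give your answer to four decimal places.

For a bivariate normal, E[N | M=x] = μ_N + ρ·(σ_N/σ_M)·(x − μ_M).
E[N | M=-10.82] = 3.25 + (0.83)·(2.95/3.61)·(-10.82 − (-3.99)) = 3.25 + (0.678255)·(-6.83) = -1.3825.

-1.3825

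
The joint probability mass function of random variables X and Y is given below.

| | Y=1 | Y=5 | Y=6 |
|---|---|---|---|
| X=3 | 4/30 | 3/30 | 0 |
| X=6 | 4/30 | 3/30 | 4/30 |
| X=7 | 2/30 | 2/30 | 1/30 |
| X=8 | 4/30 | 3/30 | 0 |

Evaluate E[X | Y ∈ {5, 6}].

6

P(Y ∈ {5, 6}) = 8/15.
Σ X·P over the event = 3·(3/30) + 6·(3/30) + 6·(4/30) + 7·(2/30) + 7·(1/30) + 8·(3/30) = 16/5.
E[X | Y ∈ {5, 6}] = (16/5) / (8/15) = 6.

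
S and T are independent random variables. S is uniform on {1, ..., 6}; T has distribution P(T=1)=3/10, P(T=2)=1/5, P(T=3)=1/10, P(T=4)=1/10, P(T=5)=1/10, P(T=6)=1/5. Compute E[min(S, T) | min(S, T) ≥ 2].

P(min(S, T) ≥ 2) = 7/12.
Summing min(S,T)·P(x,y) over outcomes with min(S, T) ≥ 2 gives 11/6.
E[min(S, T) | min(S, T) ≥ 2] = (11/6) / (7/12) = 22/7.

22/7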